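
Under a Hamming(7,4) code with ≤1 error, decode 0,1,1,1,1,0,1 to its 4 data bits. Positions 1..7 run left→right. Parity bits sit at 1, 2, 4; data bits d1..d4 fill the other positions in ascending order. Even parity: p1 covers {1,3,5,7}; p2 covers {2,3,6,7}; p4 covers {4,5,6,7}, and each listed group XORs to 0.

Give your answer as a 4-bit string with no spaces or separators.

1100

s1 (pos 1,3,5,7): 0⊕1⊕1⊕1 = 1
s2 (pos 2,3,6,7): 1⊕1⊕0⊕1 = 1
s4 (pos 4,5,6,7): 1⊕1⊕0⊕1 = 1
Syndrome s4…s1 = 111 → error at position 7.
Flip position 7: 0111101 → 0111100
Read data bits from positions 3,5,6,7: 1100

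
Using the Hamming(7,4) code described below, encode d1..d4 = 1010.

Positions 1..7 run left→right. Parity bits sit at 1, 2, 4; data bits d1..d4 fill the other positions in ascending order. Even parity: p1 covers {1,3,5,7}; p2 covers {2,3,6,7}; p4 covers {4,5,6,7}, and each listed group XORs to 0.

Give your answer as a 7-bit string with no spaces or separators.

Place data at non-parity positions: p1 p2 1 p4 0 1 0
p1 (pos 1,3,5,7): XOR of data positions = 1⊕0⊕0 = 1
p2 (pos 2,3,6,7): XOR of data positions = 1⊕1⊕0 = 0
p4 (pos 4,5,6,7): XOR of data positions = 0⊕1⊕0 = 1
Codeword: 1011010

1011010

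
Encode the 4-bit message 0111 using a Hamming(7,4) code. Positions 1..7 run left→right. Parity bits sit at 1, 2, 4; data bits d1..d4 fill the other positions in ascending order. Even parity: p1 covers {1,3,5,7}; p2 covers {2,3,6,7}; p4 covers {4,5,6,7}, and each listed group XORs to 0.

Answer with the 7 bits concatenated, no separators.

Place data at non-parity positions: p1 p2 0 p4 1 1 1
p1 (pos 1,3,5,7): XOR of data positions = 0⊕1⊕1 = 0
p2 (pos 2,3,6,7): XOR of data positions = 0⊕1⊕1 = 0
p4 (pos 4,5,6,7): XOR of data positions = 1⊕1⊕1 = 1
Codeword: 0001111

0001111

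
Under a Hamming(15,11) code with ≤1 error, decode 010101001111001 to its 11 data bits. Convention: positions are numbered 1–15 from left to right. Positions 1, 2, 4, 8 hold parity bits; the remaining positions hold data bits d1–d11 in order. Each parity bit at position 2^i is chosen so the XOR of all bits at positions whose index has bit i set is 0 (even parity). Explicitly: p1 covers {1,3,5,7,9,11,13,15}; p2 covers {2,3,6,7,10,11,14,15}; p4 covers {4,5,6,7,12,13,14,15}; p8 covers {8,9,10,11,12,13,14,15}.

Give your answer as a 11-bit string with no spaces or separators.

00101101001

s1 (pos 1,3,5,7,9,11,13,15): 0⊕0⊕0⊕0⊕1⊕1⊕0⊕1 = 1
s2 (pos 2,3,6,7,10,11,14,15): 1⊕0⊕1⊕0⊕1⊕1⊕0⊕1 = 1
s4 (pos 4,5,6,7,12,13,14,15): 1⊕0⊕1⊕0⊕1⊕0⊕0⊕1 = 0
s8 (pos 8,9,10,11,12,13,14,15): 0⊕1⊕1⊕1⊕1⊕0⊕0⊕1 = 1
Syndrome s8…s1 = 1011 → error at position 11.
Flip position 11: 010101001111001 → 010101001101001
Read data bits from positions 3,5,6,7,9,10,11,12,13,14,15: 00101101001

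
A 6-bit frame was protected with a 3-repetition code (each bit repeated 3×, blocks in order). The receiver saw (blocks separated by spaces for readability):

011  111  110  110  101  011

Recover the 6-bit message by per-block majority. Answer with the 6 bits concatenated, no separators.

Block 1 (011): 2 ones → 1
Block 2 (111): 3 ones → 1
Block 3 (110): 2 ones → 1
Block 4 (110): 2 ones → 1
Block 5 (101): 2 ones → 1
Block 6 (011): 2 ones → 1

111111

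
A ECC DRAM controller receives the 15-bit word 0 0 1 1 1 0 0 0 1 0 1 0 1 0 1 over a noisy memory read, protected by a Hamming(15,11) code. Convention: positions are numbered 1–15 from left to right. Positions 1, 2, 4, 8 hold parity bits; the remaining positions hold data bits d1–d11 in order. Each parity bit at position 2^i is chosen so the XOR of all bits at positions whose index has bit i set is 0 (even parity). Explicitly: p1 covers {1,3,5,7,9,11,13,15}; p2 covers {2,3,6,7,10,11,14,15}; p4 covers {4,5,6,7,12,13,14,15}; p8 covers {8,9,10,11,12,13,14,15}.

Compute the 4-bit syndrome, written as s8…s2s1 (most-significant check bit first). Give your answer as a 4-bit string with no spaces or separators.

s1 (pos 1,3,5,7,9,11,13,15): 0⊕1⊕1⊕0⊕1⊕1⊕1⊕1 = 0
s2 (pos 2,3,6,7,10,11,14,15): 0⊕1⊕0⊕0⊕0⊕1⊕0⊕1 = 1
s4 (pos 4,5,6,7,12,13,14,15): 1⊕1⊕0⊕0⊕0⊕1⊕0⊕1 = 0
s8 (pos 8,9,10,11,12,13,14,15): 0⊕1⊕0⊕1⊕0⊕1⊕0⊕1 = 0
Syndrome s8…s1 = 0010 → error at position 2.

0010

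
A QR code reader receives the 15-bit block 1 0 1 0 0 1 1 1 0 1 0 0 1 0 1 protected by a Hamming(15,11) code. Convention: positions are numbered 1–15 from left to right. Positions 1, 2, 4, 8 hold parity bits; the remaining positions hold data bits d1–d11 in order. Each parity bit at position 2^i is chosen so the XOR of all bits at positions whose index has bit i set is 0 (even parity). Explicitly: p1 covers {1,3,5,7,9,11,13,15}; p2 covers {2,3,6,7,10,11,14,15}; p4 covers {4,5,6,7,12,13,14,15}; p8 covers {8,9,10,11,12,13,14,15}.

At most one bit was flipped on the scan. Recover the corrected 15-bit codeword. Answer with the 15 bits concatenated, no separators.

100001110100101

s1 (pos 1,3,5,7,9,11,13,15): 1⊕1⊕0⊕1⊕0⊕0⊕1⊕1 = 1
s2 (pos 2,3,6,7,10,11,14,15): 0⊕1⊕1⊕1⊕1⊕0⊕0⊕1 = 1
s4 (pos 4,5,6,7,12,13,14,15): 0⊕0⊕1⊕1⊕0⊕1⊕0⊕1 = 0
s8 (pos 8,9,10,11,12,13,14,15): 1⊕0⊕1⊕0⊕0⊕1⊕0⊕1 = 0
Syndrome s8…s1 = 0011 → error at position 3.
Flip position 3: 101001110100101 → 100001110100101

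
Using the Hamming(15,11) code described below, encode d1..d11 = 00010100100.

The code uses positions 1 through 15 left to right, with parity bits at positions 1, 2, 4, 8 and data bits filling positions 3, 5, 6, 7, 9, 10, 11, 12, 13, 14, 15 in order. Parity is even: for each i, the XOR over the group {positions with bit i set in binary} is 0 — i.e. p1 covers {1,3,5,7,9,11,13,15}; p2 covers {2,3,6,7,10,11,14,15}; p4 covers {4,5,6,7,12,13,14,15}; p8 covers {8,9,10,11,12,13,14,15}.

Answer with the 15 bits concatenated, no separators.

Place data at non-parity positions: p1 p2 0 p4 0 0 1 p8 0 1 0 0 1 0 0
p1 (pos 1,3,5,7,9,11,13,15): XOR of data positions = 0⊕0⊕1⊕0⊕0⊕1⊕0 = 0
p2 (pos 2,3,6,7,10,11,14,15): XOR of data positions = 0⊕0⊕1⊕1⊕0⊕0⊕0 = 0
p4 (pos 4,5,6,7,12,13,14,15): XOR of data positions = 0⊕0⊕1⊕0⊕1⊕0⊕0 = 0
p8 (pos 8,9,10,11,12,13,14,15): XOR of data positions = 0⊕1⊕0⊕0⊕1⊕0⊕0 = 0
Codeword: 000000100100100

000000100100100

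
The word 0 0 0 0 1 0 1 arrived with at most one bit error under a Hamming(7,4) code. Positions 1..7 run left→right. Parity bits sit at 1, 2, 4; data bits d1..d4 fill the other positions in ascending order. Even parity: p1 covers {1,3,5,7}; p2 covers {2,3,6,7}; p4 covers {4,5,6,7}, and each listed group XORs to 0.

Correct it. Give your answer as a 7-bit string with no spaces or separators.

0100101

s1 (pos 1,3,5,7): 0⊕0⊕1⊕1 = 0
s2 (pos 2,3,6,7): 0⊕0⊕0⊕1 = 1
s4 (pos 4,5,6,7): 0⊕1⊕0⊕1 = 0
Syndrome s4…s1 = 010 → error at position 2.
Flip position 2: 0000101 → 0100101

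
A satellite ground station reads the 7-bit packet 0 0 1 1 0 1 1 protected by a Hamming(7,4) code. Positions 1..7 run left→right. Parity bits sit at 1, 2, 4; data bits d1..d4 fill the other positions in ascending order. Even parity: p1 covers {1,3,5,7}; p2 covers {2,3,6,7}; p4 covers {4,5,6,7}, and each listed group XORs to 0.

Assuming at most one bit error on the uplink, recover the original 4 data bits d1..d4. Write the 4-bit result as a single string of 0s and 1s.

s1 (pos 1,3,5,7): 0⊕1⊕0⊕1 = 0
s2 (pos 2,3,6,7): 0⊕1⊕1⊕1 = 1
s4 (pos 4,5,6,7): 1⊕0⊕1⊕1 = 1
Syndrome s4…s1 = 110 → error at position 6.
Flip position 6: 0011011 → 0011001
Read data bits from positions 3,5,6,7: 1001

1001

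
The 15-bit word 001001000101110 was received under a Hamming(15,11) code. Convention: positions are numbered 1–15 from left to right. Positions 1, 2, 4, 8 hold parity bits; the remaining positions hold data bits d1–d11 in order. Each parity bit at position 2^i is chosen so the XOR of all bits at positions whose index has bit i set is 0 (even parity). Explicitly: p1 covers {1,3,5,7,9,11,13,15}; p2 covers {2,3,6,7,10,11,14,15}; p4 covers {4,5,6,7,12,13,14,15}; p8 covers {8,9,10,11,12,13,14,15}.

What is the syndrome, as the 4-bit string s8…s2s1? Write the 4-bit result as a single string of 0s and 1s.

0000

s1 (pos 1,3,5,7,9,11,13,15): 0⊕1⊕0⊕0⊕0⊕0⊕1⊕0 = 0
s2 (pos 2,3,6,7,10,11,14,15): 0⊕1⊕1⊕0⊕1⊕0⊕1⊕0 = 0
s4 (pos 4,5,6,7,12,13,14,15): 0⊕0⊕1⊕0⊕1⊕1⊕1⊕0 = 0
s8 (pos 8,9,10,11,12,13,14,15): 0⊕0⊕1⊕0⊕1⊕1⊕1⊕0 = 0
Syndrome s8…s1 = 0000 → no error.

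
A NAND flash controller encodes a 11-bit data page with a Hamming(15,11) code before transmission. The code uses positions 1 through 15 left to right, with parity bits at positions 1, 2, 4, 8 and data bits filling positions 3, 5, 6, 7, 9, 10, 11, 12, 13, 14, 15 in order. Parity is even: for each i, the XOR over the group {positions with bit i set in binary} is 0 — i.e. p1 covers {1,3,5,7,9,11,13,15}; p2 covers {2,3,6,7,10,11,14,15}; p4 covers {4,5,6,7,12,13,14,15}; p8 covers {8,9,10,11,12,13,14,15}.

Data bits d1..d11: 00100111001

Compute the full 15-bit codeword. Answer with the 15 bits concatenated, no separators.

000101000111001

Place data at non-parity positions: p1 p2 0 p4 0 1 0 p8 0 1 1 1 0 0 1
p1 (pos 1,3,5,7,9,11,13,15): XOR of data positions = 0⊕0⊕0⊕0⊕1⊕0⊕1 = 0
p2 (pos 2,3,6,7,10,11,14,15): XOR of data positions = 0⊕1⊕0⊕1⊕1⊕0⊕1 = 0
p4 (pos 4,5,6,7,12,13,14,15): XOR of data positions = 0⊕1⊕0⊕1⊕0⊕0⊕1 = 1
p8 (pos 8,9,10,11,12,13,14,15): XOR of data positions = 0⊕1⊕1⊕1⊕0⊕0⊕1 = 0
Codeword: 000101000111001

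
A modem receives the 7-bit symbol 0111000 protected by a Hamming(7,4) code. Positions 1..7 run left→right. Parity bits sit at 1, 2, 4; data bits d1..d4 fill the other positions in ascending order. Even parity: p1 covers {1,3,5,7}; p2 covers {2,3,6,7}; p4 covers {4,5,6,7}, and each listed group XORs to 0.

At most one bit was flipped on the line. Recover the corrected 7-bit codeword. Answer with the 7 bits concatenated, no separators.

0111100

s1 (pos 1,3,5,7): 0⊕1⊕0⊕0 = 1
s2 (pos 2,3,6,7): 1⊕1⊕0⊕0 = 0
s4 (pos 4,5,6,7): 1⊕0⊕0⊕0 = 1
Syndrome s4…s1 = 101 → error at position 5.
Flip position 5: 0111000 → 0111100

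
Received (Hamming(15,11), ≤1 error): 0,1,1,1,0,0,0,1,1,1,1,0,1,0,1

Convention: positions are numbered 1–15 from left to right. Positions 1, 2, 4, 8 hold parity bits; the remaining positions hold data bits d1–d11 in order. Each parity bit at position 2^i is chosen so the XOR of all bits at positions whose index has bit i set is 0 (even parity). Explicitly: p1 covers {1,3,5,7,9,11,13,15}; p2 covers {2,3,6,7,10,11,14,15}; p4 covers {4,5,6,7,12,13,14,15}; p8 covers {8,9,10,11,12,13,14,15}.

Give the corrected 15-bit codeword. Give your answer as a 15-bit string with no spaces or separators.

011100111110101

s1 (pos 1,3,5,7,9,11,13,15): 0⊕1⊕0⊕0⊕1⊕1⊕1⊕1 = 1
s2 (pos 2,3,6,7,10,11,14,15): 1⊕1⊕0⊕0⊕1⊕1⊕0⊕1 = 1
s4 (pos 4,5,6,7,12,13,14,15): 1⊕0⊕0⊕0⊕0⊕1⊕0⊕1 = 1
s8 (pos 8,9,10,11,12,13,14,15): 1⊕1⊕1⊕1⊕0⊕1⊕0⊕1 = 0
Syndrome s8…s1 = 0111 → error at position 7.
Flip position 7: 011100011110101 → 011100111110101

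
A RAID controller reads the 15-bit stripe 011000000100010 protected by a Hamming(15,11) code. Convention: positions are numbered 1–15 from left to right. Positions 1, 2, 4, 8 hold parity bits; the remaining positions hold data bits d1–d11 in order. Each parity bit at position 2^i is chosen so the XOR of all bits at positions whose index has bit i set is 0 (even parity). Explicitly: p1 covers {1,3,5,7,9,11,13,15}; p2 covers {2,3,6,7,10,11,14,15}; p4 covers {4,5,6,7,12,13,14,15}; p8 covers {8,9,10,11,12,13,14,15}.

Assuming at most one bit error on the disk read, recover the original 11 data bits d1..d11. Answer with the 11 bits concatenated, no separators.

s1 (pos 1,3,5,7,9,11,13,15): 0⊕1⊕0⊕0⊕0⊕0⊕0⊕0 = 1
s2 (pos 2,3,6,7,10,11,14,15): 1⊕1⊕0⊕0⊕1⊕0⊕1⊕0 = 0
s4 (pos 4,5,6,7,12,13,14,15): 0⊕0⊕0⊕0⊕0⊕0⊕1⊕0 = 1
s8 (pos 8,9,10,11,12,13,14,15): 0⊕0⊕1⊕0⊕0⊕0⊕1⊕0 = 0
Syndrome s8…s1 = 0101 → error at position 5.
Flip position 5: 011000000100010 → 011010000100010
Read data bits from positions 3,5,6,7,9,10,11,12,13,14,15: 11000100010

11000100010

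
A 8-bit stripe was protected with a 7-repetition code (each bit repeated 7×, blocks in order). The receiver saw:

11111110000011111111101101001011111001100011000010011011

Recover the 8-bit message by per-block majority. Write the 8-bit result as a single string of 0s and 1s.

Block 1 (1111111): 7 ones → 1
Block 2 (0000011): 2 ones → 0
Block 3 (1111111): 7 ones → 1
Block 4 (0110100): 3 ones → 0
Block 5 (1011111): 6 ones → 1
Block 6 (0011000): 2 ones → 0
Block 7 (1100001): 3 ones → 0
Block 8 (0011011): 4 ones → 1

10101001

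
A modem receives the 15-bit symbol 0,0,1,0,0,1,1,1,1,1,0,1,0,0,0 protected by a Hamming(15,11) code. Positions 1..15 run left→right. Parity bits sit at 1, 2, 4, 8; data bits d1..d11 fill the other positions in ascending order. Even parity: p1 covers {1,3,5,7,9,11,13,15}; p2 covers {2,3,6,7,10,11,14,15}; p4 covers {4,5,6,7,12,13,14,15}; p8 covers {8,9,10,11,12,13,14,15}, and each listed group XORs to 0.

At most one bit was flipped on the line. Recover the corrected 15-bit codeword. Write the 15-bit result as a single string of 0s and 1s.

s1 (pos 1,3,5,7,9,11,13,15): 0⊕1⊕0⊕1⊕1⊕0⊕0⊕0 = 1
s2 (pos 2,3,6,7,10,11,14,15): 0⊕1⊕1⊕1⊕1⊕0⊕0⊕0 = 0
s4 (pos 4,5,6,7,12,13,14,15): 0⊕0⊕1⊕1⊕1⊕0⊕0⊕0 = 1
s8 (pos 8,9,10,11,12,13,14,15): 1⊕1⊕1⊕0⊕1⊕0⊕0⊕0 = 0
Syndrome s8…s1 = 0101 → error at position 5.
Flip position 5: 001001111101000 → 001011111101000

001011111101000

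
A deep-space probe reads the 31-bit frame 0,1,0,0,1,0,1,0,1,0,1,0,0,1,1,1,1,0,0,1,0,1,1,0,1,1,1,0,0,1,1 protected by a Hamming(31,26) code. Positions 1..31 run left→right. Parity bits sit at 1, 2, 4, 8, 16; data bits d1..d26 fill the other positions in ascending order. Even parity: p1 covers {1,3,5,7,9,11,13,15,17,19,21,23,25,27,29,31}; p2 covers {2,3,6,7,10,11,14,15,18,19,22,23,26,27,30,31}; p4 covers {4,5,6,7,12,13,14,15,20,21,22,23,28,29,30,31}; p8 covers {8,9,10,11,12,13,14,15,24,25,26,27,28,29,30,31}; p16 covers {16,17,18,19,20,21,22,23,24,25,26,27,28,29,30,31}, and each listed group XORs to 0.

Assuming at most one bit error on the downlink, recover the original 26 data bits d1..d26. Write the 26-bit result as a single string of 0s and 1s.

s1 (pos 1,3,5,7,9,11,13,15,17,19,21,23,25,27,29,31): 0⊕0⊕1⊕1⊕1⊕1⊕0⊕1⊕1⊕0⊕0⊕1⊕1⊕1⊕0⊕1 = 0
s2 (pos 2,3,6,7,10,11,14,15,18,19,22,23,26,27,30,31): 1⊕0⊕0⊕1⊕0⊕1⊕1⊕1⊕0⊕0⊕1⊕1⊕1⊕1⊕1⊕1 = 1
s4 (pos 4,5,6,7,12,13,14,15,20,21,22,23,28,29,30,31): 0⊕1⊕0⊕1⊕0⊕0⊕1⊕1⊕1⊕0⊕1⊕1⊕0⊕0⊕1⊕1 = 1
s8 (pos 8,9,10,11,12,13,14,15,24,25,26,27,28,29,30,31): 0⊕1⊕0⊕1⊕0⊕0⊕1⊕1⊕0⊕1⊕1⊕1⊕0⊕0⊕1⊕1 = 1
s16 (pos 16,17,18,19,20,21,22,23,24,25,26,27,28,29,30,31): 1⊕1⊕0⊕0⊕1⊕0⊕1⊕1⊕0⊕1⊕1⊕1⊕0⊕0⊕1⊕1 = 0
Syndrome s16…s1 = 01110 → error at position 14.
Flip position 14: 0100101010100111100101101110011 → 0100101010100011100101101110011
Read data bits from positions 3,5,6,7,9,10,11,12,13,14,15,17,18,19,20,21,22,23,24,25,26,27,28,29,30,31: 01011010001100101101110011

01011010001100101101110011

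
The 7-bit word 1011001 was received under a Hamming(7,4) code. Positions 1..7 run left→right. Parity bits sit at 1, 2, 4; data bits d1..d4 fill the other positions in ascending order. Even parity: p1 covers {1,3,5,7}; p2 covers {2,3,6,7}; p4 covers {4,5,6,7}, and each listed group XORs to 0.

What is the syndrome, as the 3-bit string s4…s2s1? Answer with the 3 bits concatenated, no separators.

001

s1 (pos 1,3,5,7): 1⊕1⊕0⊕1 = 1
s2 (pos 2,3,6,7): 0⊕1⊕0⊕1 = 0
s4 (pos 4,5,6,7): 1⊕0⊕0⊕1 = 0
Syndrome s4…s1 = 001 → error at position 1.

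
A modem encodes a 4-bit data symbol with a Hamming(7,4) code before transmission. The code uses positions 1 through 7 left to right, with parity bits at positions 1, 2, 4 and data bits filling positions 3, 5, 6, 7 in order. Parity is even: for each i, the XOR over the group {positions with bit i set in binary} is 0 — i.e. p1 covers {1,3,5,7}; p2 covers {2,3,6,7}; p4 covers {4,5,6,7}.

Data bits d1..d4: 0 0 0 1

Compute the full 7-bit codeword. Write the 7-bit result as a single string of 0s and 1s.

1101001

Place data at non-parity positions: p1 p2 0 p4 0 0 1
p1 (pos 1,3,5,7): XOR of data positions = 0⊕0⊕1 = 1
p2 (pos 2,3,6,7): XOR of data positions = 0⊕0⊕1 = 1
p4 (pos 4,5,6,7): XOR of data positions = 0⊕0⊕1 = 1
Codeword: 1101001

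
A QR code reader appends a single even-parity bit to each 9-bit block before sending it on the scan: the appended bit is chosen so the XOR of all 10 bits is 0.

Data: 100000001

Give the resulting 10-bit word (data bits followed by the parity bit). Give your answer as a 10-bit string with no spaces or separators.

1000000010

XOR of the 9 data bits: 1⊕0⊕0⊕0⊕0⊕0⊕0⊕0⊕1 = 0
Parity bit = 0 (so all 10 bits XOR to 0).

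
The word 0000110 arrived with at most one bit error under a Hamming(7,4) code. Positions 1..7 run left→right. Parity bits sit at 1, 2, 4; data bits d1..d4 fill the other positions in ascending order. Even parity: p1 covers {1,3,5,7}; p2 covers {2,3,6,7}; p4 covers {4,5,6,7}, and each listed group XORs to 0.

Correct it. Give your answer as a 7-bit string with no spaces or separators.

s1 (pos 1,3,5,7): 0⊕0⊕1⊕0 = 1
s2 (pos 2,3,6,7): 0⊕0⊕1⊕0 = 1
s4 (pos 4,5,6,7): 0⊕1⊕1⊕0 = 0
Syndrome s4…s1 = 011 → error at position 3.
Flip position 3: 0000110 → 0010110

0010110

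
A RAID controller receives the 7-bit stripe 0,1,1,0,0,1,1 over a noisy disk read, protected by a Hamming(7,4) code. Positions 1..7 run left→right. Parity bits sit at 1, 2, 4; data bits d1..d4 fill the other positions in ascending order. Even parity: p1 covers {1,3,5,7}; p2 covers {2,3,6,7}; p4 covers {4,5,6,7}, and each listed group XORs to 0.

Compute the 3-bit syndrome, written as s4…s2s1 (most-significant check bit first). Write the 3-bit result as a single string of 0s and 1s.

000

s1 (pos 1,3,5,7): 0⊕1⊕0⊕1 = 0
s2 (pos 2,3,6,7): 1⊕1⊕1⊕1 = 0
s4 (pos 4,5,6,7): 0⊕0⊕1⊕1 = 0
Syndrome s4…s1 = 000 → no error.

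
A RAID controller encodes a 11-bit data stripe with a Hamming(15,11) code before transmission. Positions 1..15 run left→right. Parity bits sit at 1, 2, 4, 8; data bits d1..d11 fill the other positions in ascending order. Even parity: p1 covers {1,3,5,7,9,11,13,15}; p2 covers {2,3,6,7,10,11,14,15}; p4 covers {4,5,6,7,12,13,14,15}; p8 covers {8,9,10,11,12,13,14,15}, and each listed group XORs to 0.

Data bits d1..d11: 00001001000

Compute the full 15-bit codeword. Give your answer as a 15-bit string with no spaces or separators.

100100001001000

Place data at non-parity positions: p1 p2 0 p4 0 0 0 p8 1 0 0 1 0 0 0
p1 (pos 1,3,5,7,9,11,13,15): XOR of data positions = 0⊕0⊕0⊕1⊕0⊕0⊕0 = 1
p2 (pos 2,3,6,7,10,11,14,15): XOR of data positions = 0⊕0⊕0⊕0⊕0⊕0⊕0 = 0
p4 (pos 4,5,6,7,12,13,14,15): XOR of data positions = 0⊕0⊕0⊕1⊕0⊕0⊕0 = 1
p8 (pos 8,9,10,11,12,13,14,15): XOR of data positions = 1⊕0⊕0⊕1⊕0⊕0⊕0 = 0
Codeword: 100100001001000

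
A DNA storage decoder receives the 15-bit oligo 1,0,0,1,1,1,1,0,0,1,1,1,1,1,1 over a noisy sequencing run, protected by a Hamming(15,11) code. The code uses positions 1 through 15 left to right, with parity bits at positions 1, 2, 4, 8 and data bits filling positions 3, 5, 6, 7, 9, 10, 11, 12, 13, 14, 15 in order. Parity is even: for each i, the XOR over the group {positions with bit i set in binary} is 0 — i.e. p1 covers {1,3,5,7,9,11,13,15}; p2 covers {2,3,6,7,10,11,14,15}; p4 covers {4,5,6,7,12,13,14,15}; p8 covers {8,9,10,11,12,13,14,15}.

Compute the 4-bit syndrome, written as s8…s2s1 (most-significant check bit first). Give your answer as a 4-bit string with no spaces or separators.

0000

s1 (pos 1,3,5,7,9,11,13,15): 1⊕0⊕1⊕1⊕0⊕1⊕1⊕1 = 0
s2 (pos 2,3,6,7,10,11,14,15): 0⊕0⊕1⊕1⊕1⊕1⊕1⊕1 = 0
s4 (pos 4,5,6,7,12,13,14,15): 1⊕1⊕1⊕1⊕1⊕1⊕1⊕1 = 0
s8 (pos 8,9,10,11,12,13,14,15): 0⊕0⊕1⊕1⊕1⊕1⊕1⊕1 = 0
Syndrome s8…s1 = 0000 → no error.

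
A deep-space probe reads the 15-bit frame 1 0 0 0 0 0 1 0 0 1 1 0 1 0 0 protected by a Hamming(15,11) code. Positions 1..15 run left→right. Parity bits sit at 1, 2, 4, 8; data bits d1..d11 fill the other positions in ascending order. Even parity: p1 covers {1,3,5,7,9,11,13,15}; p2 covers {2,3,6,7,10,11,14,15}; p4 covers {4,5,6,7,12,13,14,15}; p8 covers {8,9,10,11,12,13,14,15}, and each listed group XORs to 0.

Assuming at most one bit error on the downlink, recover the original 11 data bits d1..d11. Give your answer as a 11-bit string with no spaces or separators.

00010010100

s1 (pos 1,3,5,7,9,11,13,15): 1⊕0⊕0⊕1⊕0⊕1⊕1⊕0 = 0
s2 (pos 2,3,6,7,10,11,14,15): 0⊕0⊕0⊕1⊕1⊕1⊕0⊕0 = 1
s4 (pos 4,5,6,7,12,13,14,15): 0⊕0⊕0⊕1⊕0⊕1⊕0⊕0 = 0
s8 (pos 8,9,10,11,12,13,14,15): 0⊕0⊕1⊕1⊕0⊕1⊕0⊕0 = 1
Syndrome s8…s1 = 1010 → error at position 10.
Flip position 10: 100000100110100 → 100000100010100
Read data bits from positions 3,5,6,7,9,10,11,12,13,14,15: 00010010100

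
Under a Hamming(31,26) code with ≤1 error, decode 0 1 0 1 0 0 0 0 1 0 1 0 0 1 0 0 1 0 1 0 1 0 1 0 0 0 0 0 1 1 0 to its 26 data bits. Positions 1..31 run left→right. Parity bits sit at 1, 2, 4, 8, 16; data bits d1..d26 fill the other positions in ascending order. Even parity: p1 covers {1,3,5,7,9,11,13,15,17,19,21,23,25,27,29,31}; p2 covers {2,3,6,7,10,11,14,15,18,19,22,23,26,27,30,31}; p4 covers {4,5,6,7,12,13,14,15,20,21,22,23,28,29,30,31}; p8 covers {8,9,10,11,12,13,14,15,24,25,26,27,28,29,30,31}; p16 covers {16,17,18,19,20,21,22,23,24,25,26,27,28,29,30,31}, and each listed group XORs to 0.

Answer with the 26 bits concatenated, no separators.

s1 (pos 1,3,5,7,9,11,13,15,17,19,21,23,25,27,29,31): 0⊕0⊕0⊕0⊕1⊕1⊕0⊕0⊕1⊕1⊕1⊕1⊕0⊕0⊕1⊕0 = 1
s2 (pos 2,3,6,7,10,11,14,15,18,19,22,23,26,27,30,31): 1⊕0⊕0⊕0⊕0⊕1⊕1⊕0⊕0⊕1⊕0⊕1⊕0⊕0⊕1⊕0 = 0
s4 (pos 4,5,6,7,12,13,14,15,20,21,22,23,28,29,30,31): 1⊕0⊕0⊕0⊕0⊕0⊕1⊕0⊕0⊕1⊕0⊕1⊕0⊕1⊕1⊕0 = 0
s8 (pos 8,9,10,11,12,13,14,15,24,25,26,27,28,29,30,31): 0⊕1⊕0⊕1⊕0⊕0⊕1⊕0⊕0⊕0⊕0⊕0⊕0⊕1⊕1⊕0 = 1
s16 (pos 16,17,18,19,20,21,22,23,24,25,26,27,28,29,30,31): 0⊕1⊕0⊕1⊕0⊕1⊕0⊕1⊕0⊕0⊕0⊕0⊕0⊕1⊕1⊕0 = 0
Syndrome s16…s1 = 01001 → error at position 9.
Flip position 9: 0101000010100100101010100000110 → 0101000000100100101010100000110
Read data bits from positions 3,5,6,7,9,10,11,12,13,14,15,17,18,19,20,21,22,23,24,25,26,27,28,29,30,31: 00000010010101010100000110

00000010010101010100000110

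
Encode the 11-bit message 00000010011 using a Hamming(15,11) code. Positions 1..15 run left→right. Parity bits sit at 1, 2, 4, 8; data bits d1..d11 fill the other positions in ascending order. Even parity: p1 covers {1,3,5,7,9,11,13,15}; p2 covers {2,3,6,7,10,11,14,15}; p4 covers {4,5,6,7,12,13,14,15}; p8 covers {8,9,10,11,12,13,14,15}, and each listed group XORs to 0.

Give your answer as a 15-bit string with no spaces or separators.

Place data at non-parity positions: p1 p2 0 p4 0 0 0 p8 0 0 1 0 0 1 1
p1 (pos 1,3,5,7,9,11,13,15): XOR of data positions = 0⊕0⊕0⊕0⊕1⊕0⊕1 = 0
p2 (pos 2,3,6,7,10,11,14,15): XOR of data positions = 0⊕0⊕0⊕0⊕1⊕1⊕1 = 1
p4 (pos 4,5,6,7,12,13,14,15): XOR of data positions = 0⊕0⊕0⊕0⊕0⊕1⊕1 = 0
p8 (pos 8,9,10,11,12,13,14,15): XOR of data positions = 0⊕0⊕1⊕0⊕0⊕1⊕1 = 1
Codeword: 010000010010011

010000010010011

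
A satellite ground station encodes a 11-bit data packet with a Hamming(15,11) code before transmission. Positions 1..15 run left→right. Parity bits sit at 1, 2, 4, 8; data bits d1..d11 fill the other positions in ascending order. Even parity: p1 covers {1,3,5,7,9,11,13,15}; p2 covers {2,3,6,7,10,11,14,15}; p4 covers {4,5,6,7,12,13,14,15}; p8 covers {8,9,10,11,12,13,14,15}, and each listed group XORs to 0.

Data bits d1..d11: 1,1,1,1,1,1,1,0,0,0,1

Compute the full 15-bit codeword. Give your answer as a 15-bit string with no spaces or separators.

Place data at non-parity positions: p1 p2 1 p4 1 1 1 p8 1 1 1 0 0 0 1
p1 (pos 1,3,5,7,9,11,13,15): XOR of data positions = 1⊕1⊕1⊕1⊕1⊕0⊕1 = 0
p2 (pos 2,3,6,7,10,11,14,15): XOR of data positions = 1⊕1⊕1⊕1⊕1⊕0⊕1 = 0
p4 (pos 4,5,6,7,12,13,14,15): XOR of data positions = 1⊕1⊕1⊕0⊕0⊕0⊕1 = 0
p8 (pos 8,9,10,11,12,13,14,15): XOR of data positions = 1⊕1⊕1⊕0⊕0⊕0⊕1 = 0
Codeword: 001011101110001

001011101110001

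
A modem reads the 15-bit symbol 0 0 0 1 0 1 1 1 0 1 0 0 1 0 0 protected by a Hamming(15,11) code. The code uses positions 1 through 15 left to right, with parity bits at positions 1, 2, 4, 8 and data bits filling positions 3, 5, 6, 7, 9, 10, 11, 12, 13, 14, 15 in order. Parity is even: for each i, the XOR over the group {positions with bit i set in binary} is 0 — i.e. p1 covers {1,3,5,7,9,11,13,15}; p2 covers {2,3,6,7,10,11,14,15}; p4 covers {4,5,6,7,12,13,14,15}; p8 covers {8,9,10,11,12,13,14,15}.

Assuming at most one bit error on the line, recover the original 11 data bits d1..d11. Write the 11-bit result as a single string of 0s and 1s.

s1 (pos 1,3,5,7,9,11,13,15): 0⊕0⊕0⊕1⊕0⊕0⊕1⊕0 = 0
s2 (pos 2,3,6,7,10,11,14,15): 0⊕0⊕1⊕1⊕1⊕0⊕0⊕0 = 1
s4 (pos 4,5,6,7,12,13,14,15): 1⊕0⊕1⊕1⊕0⊕1⊕0⊕0 = 0
s8 (pos 8,9,10,11,12,13,14,15): 1⊕0⊕1⊕0⊕0⊕1⊕0⊕0 = 1
Syndrome s8…s1 = 1010 → error at position 10.
Flip position 10: 000101110100100 → 000101110000100
Read data bits from positions 3,5,6,7,9,10,11,12,13,14,15: 00110000100

00110000100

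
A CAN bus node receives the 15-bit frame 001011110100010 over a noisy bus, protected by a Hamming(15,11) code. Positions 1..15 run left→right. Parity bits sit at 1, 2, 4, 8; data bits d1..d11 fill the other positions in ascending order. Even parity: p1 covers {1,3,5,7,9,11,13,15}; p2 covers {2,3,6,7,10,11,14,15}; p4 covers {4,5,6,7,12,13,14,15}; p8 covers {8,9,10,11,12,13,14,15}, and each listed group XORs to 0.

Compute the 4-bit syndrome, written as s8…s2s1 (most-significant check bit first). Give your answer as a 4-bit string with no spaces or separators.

1011

s1 (pos 1,3,5,7,9,11,13,15): 0⊕1⊕1⊕1⊕0⊕0⊕0⊕0 = 1
s2 (pos 2,3,6,7,10,11,14,15): 0⊕1⊕1⊕1⊕1⊕0⊕1⊕0 = 1
s4 (pos 4,5,6,7,12,13,14,15): 0⊕1⊕1⊕1⊕0⊕0⊕1⊕0 = 0
s8 (pos 8,9,10,11,12,13,14,15): 1⊕0⊕1⊕0⊕0⊕0⊕1⊕0 = 1
Syndrome s8…s1 = 1011 → error at position 11.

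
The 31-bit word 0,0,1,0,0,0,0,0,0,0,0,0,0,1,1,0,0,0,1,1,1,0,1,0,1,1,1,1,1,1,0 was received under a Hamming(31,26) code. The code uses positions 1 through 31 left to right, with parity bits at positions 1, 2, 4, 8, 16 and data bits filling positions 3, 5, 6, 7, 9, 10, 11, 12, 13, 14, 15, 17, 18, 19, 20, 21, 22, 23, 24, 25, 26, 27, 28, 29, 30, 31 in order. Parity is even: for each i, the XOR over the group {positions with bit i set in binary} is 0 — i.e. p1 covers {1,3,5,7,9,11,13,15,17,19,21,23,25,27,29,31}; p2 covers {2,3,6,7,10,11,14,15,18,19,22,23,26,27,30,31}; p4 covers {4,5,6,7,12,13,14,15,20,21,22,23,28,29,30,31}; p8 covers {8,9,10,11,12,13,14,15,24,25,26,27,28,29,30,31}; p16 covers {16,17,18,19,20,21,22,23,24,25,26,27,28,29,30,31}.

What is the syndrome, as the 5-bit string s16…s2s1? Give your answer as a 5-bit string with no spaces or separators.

s1 (pos 1,3,5,7,9,11,13,15,17,19,21,23,25,27,29,31): 0⊕1⊕0⊕0⊕0⊕0⊕0⊕1⊕0⊕1⊕1⊕1⊕1⊕1⊕1⊕0 = 0
s2 (pos 2,3,6,7,10,11,14,15,18,19,22,23,26,27,30,31): 0⊕1⊕0⊕0⊕0⊕0⊕1⊕1⊕0⊕1⊕0⊕1⊕1⊕1⊕1⊕0 = 0
s4 (pos 4,5,6,7,12,13,14,15,20,21,22,23,28,29,30,31): 0⊕0⊕0⊕0⊕0⊕0⊕1⊕1⊕1⊕1⊕0⊕1⊕1⊕1⊕1⊕0 = 0
s8 (pos 8,9,10,11,12,13,14,15,24,25,26,27,28,29,30,31): 0⊕0⊕0⊕0⊕0⊕0⊕1⊕1⊕0⊕1⊕1⊕1⊕1⊕1⊕1⊕0 = 0
s16 (pos 16,17,18,19,20,21,22,23,24,25,26,27,28,29,30,31): 0⊕0⊕0⊕1⊕1⊕1⊕0⊕1⊕0⊕1⊕1⊕1⊕1⊕1⊕1⊕0 = 0
Syndrome s16…s1 = 00000 → no error.

00000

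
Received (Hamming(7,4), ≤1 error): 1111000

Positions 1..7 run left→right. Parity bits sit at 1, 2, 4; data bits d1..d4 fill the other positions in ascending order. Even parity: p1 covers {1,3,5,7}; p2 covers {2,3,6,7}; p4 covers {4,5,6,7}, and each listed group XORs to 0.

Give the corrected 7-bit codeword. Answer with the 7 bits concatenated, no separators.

s1 (pos 1,3,5,7): 1⊕1⊕0⊕0 = 0
s2 (pos 2,3,6,7): 1⊕1⊕0⊕0 = 0
s4 (pos 4,5,6,7): 1⊕0⊕0⊕0 = 1
Syndrome s4…s1 = 100 → error at position 4.
Flip position 4: 1111000 → 1110000

1110000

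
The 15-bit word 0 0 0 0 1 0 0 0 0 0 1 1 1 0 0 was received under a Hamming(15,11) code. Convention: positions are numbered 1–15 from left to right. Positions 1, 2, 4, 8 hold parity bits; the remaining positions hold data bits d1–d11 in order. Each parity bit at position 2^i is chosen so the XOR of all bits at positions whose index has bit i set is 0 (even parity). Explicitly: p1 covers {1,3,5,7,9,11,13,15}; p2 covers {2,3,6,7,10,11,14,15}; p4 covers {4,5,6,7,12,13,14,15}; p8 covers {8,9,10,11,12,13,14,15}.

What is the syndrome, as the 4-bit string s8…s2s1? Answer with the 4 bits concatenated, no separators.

s1 (pos 1,3,5,7,9,11,13,15): 0⊕0⊕1⊕0⊕0⊕1⊕1⊕0 = 1
s2 (pos 2,3,6,7,10,11,14,15): 0⊕0⊕0⊕0⊕0⊕1⊕0⊕0 = 1
s4 (pos 4,5,6,7,12,13,14,15): 0⊕1⊕0⊕0⊕1⊕1⊕0⊕0 = 1
s8 (pos 8,9,10,11,12,13,14,15): 0⊕0⊕0⊕1⊕1⊕1⊕0⊕0 = 1
Syndrome s8…s1 = 1111 → error at position 15.

1111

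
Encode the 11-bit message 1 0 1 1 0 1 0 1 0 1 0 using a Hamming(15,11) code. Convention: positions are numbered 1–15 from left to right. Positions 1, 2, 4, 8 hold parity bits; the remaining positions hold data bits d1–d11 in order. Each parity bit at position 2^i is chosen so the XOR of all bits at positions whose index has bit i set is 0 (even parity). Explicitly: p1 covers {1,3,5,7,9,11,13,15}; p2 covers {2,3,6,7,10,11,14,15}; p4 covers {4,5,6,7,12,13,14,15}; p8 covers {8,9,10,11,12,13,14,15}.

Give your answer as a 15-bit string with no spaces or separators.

Place data at non-parity positions: p1 p2 1 p4 0 1 1 p8 0 1 0 1 0 1 0
p1 (pos 1,3,5,7,9,11,13,15): XOR of data positions = 1⊕0⊕1⊕0⊕0⊕0⊕0 = 0
p2 (pos 2,3,6,7,10,11,14,15): XOR of data positions = 1⊕1⊕1⊕1⊕0⊕1⊕0 = 1
p4 (pos 4,5,6,7,12,13,14,15): XOR of data positions = 0⊕1⊕1⊕1⊕0⊕1⊕0 = 0
p8 (pos 8,9,10,11,12,13,14,15): XOR of data positions = 0⊕1⊕0⊕1⊕0⊕1⊕0 = 1
Codeword: 011001110101010

011001110101010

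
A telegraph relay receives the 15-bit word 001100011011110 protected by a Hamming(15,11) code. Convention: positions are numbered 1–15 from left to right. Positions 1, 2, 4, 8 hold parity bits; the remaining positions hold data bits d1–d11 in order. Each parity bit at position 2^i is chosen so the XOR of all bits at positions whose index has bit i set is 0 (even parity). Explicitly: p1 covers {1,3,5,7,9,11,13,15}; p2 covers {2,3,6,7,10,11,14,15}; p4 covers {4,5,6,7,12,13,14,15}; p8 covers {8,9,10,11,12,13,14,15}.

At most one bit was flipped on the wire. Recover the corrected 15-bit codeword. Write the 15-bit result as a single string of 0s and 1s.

011100011011110

s1 (pos 1,3,5,7,9,11,13,15): 0⊕1⊕0⊕0⊕1⊕1⊕1⊕0 = 0
s2 (pos 2,3,6,7,10,11,14,15): 0⊕1⊕0⊕0⊕0⊕1⊕1⊕0 = 1
s4 (pos 4,5,6,7,12,13,14,15): 1⊕0⊕0⊕0⊕1⊕1⊕1⊕0 = 0
s8 (pos 8,9,10,11,12,13,14,15): 1⊕1⊕0⊕1⊕1⊕1⊕1⊕0 = 0
Syndrome s8…s1 = 0010 → error at position 2.
Flip position 2: 001100011011110 → 011100011011110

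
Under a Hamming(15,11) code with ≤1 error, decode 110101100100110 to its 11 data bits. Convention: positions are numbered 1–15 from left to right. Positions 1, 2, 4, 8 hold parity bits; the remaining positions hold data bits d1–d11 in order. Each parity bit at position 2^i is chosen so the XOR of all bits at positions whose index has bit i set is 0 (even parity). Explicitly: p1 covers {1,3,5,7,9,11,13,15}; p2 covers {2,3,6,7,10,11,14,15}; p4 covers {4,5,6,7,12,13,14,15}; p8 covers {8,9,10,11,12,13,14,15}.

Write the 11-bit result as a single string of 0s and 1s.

00110100111

s1 (pos 1,3,5,7,9,11,13,15): 1⊕0⊕0⊕1⊕0⊕0⊕1⊕0 = 1
s2 (pos 2,3,6,7,10,11,14,15): 1⊕0⊕1⊕1⊕1⊕0⊕1⊕0 = 1
s4 (pos 4,5,6,7,12,13,14,15): 1⊕0⊕1⊕1⊕0⊕1⊕1⊕0 = 1
s8 (pos 8,9,10,11,12,13,14,15): 0⊕0⊕1⊕0⊕0⊕1⊕1⊕0 = 1
Syndrome s8…s1 = 1111 → error at position 15.
Flip position 15: 110101100100110 → 110101100100111
Read data bits from positions 3,5,6,7,9,10,11,12,13,14,15: 00110100111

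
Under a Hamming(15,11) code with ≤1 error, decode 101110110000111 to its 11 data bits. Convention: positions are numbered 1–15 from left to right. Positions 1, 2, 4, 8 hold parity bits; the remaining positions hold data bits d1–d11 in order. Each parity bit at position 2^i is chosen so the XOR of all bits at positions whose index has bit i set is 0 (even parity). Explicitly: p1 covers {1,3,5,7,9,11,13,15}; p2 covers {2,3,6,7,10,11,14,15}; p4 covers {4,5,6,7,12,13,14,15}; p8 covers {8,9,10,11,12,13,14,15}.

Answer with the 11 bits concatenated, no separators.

11010000111

s1 (pos 1,3,5,7,9,11,13,15): 1⊕1⊕1⊕1⊕0⊕0⊕1⊕1 = 0
s2 (pos 2,3,6,7,10,11,14,15): 0⊕1⊕0⊕1⊕0⊕0⊕1⊕1 = 0
s4 (pos 4,5,6,7,12,13,14,15): 1⊕1⊕0⊕1⊕0⊕1⊕1⊕1 = 0
s8 (pos 8,9,10,11,12,13,14,15): 1⊕0⊕0⊕0⊕0⊕1⊕1⊕1 = 0
Syndrome s8…s1 = 0000 → no error.
Read data bits from positions 3,5,6,7,9,10,11,12,13,14,15: 11010000111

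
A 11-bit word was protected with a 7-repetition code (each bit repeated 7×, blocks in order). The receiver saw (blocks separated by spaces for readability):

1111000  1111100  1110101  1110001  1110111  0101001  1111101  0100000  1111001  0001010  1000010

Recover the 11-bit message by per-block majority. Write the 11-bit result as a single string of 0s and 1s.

11111010100

Block 1 (1111000): 4 ones → 1
Block 2 (1111100): 5 ones → 1
Block 3 (1110101): 5 ones → 1
Block 4 (1110001): 4 ones → 1
Block 5 (1110111): 6 ones → 1
Block 6 (0101001): 3 ones → 0
Block 7 (1111101): 6 ones → 1
Block 8 (0100000): 1 one → 0
Block 9 (1111001): 5 ones → 1
Block 10 (0001010): 2 ones → 0
Block 11 (1000010): 2 ones → 0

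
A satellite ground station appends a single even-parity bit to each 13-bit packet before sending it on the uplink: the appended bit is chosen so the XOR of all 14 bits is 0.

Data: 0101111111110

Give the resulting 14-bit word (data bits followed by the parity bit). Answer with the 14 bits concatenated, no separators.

01011111111100

XOR of the 13 data bits: 0⊕1⊕0⊕1⊕1⊕1⊕1⊕1⊕1⊕1⊕1⊕1⊕0 = 0
Parity bit = 0 (so all 14 bits XOR to 0).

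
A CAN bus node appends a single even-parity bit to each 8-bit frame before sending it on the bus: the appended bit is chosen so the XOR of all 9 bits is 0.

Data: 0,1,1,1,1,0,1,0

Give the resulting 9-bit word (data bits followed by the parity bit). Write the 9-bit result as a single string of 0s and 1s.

011110101

XOR of the 8 data bits: 0⊕1⊕1⊕1⊕1⊕0⊕1⊕0 = 1
Parity bit = 1 (so all 9 bits XOR to 0).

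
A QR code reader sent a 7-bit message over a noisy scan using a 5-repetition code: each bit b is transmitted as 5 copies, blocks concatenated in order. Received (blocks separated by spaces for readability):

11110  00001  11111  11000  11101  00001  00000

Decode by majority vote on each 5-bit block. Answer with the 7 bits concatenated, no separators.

1010100

Block 1 (11110): 4 ones → 1
Block 2 (00001): 1 one → 0
Block 3 (11111): 5 ones → 1
Block 4 (11000): 2 ones → 0
Block 5 (11101): 4 ones → 1
Block 6 (00001): 1 one → 0
Block 7 (00000): 0 ones → 0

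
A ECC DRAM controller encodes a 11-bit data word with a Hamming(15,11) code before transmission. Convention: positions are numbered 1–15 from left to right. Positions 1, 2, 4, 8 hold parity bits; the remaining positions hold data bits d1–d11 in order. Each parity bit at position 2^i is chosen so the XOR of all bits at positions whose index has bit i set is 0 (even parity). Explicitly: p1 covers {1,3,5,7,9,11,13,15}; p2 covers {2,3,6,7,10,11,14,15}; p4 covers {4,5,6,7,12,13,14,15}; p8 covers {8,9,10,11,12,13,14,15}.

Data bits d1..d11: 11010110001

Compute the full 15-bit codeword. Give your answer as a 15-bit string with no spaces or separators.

111110110110001

Place data at non-parity positions: p1 p2 1 p4 1 0 1 p8 0 1 1 0 0 0 1
p1 (pos 1,3,5,7,9,11,13,15): XOR of data positions = 1⊕1⊕1⊕0⊕1⊕0⊕1 = 1
p2 (pos 2,3,6,7,10,11,14,15): XOR of data positions = 1⊕0⊕1⊕1⊕1⊕0⊕1 = 1
p4 (pos 4,5,6,7,12,13,14,15): XOR of data positions = 1⊕0⊕1⊕0⊕0⊕0⊕1 = 1
p8 (pos 8,9,10,11,12,13,14,15): XOR of data positions = 0⊕1⊕1⊕0⊕0⊕0⊕1 = 1
Codeword: 111110110110001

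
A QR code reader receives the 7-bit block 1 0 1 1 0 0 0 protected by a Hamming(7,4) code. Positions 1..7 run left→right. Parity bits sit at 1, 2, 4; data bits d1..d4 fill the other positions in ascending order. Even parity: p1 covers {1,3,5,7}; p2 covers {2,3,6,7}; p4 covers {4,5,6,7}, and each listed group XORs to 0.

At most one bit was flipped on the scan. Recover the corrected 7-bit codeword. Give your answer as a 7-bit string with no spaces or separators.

1011010

s1 (pos 1,3,5,7): 1⊕1⊕0⊕0 = 0
s2 (pos 2,3,6,7): 0⊕1⊕0⊕0 = 1
s4 (pos 4,5,6,7): 1⊕0⊕0⊕0 = 1
Syndrome s4…s1 = 110 → error at position 6.
Flip position 6: 1011000 → 1011010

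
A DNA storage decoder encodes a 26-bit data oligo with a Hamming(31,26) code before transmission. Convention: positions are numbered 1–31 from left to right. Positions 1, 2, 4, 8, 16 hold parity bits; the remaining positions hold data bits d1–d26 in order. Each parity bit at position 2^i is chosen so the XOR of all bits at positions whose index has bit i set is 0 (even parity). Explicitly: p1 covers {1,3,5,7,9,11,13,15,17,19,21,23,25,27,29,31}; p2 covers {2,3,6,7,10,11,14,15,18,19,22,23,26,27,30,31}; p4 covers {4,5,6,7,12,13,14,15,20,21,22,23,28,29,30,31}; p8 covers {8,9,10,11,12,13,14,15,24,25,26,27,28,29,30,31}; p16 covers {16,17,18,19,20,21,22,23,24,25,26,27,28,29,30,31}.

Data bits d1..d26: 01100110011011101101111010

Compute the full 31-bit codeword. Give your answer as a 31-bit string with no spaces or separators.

Place data at non-parity positions: p1 p2 0 p4 1 1 0 p8 0 1 1 0 0 1 1 p16 0 1 1 1 0 1 1 0 1 1 1 1 0 1 0
p1 (pos 1,3,5,7,9,11,13,15,17,19,21,23,25,27,29,31): XOR of data positions = 0⊕1⊕0⊕0⊕1⊕0⊕1⊕0⊕1⊕0⊕1⊕1⊕1⊕0⊕0 = 1
p2 (pos 2,3,6,7,10,11,14,15,18,19,22,23,26,27,30,31): XOR of data positions = 0⊕1⊕0⊕1⊕1⊕1⊕1⊕1⊕1⊕1⊕1⊕1⊕1⊕1⊕0 = 0
p4 (pos 4,5,6,7,12,13,14,15,20,21,22,23,28,29,30,31): XOR of data positions = 1⊕1⊕0⊕0⊕0⊕1⊕1⊕1⊕0⊕1⊕1⊕1⊕0⊕1⊕0 = 1
p8 (pos 8,9,10,11,12,13,14,15,24,25,26,27,28,29,30,31): XOR of data positions = 0⊕1⊕1⊕0⊕0⊕1⊕1⊕0⊕1⊕1⊕1⊕1⊕0⊕1⊕0 = 1
p16 (pos 16,17,18,19,20,21,22,23,24,25,26,27,28,29,30,31): XOR of data positions = 0⊕1⊕1⊕1⊕0⊕1⊕1⊕0⊕1⊕1⊕1⊕1⊕0⊕1⊕0 = 0
Codeword: 1001110101100110011101101111010

1001110101100110011101101111010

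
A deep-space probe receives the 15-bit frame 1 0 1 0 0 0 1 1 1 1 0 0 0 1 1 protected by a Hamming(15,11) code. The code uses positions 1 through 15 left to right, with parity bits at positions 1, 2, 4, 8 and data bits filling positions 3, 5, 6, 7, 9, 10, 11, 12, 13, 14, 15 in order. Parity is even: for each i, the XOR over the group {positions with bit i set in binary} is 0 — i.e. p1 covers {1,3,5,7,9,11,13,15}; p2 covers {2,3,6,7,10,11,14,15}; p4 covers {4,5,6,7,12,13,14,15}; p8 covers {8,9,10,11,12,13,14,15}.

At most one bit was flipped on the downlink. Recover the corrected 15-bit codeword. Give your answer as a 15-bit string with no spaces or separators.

101000111100010

s1 (pos 1,3,5,7,9,11,13,15): 1⊕1⊕0⊕1⊕1⊕0⊕0⊕1 = 1
s2 (pos 2,3,6,7,10,11,14,15): 0⊕1⊕0⊕1⊕1⊕0⊕1⊕1 = 1
s4 (pos 4,5,6,7,12,13,14,15): 0⊕0⊕0⊕1⊕0⊕0⊕1⊕1 = 1
s8 (pos 8,9,10,11,12,13,14,15): 1⊕1⊕1⊕0⊕0⊕0⊕1⊕1 = 1
Syndrome s8…s1 = 1111 → error at position 15.
Flip position 15: 101000111100011 → 101000111100010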